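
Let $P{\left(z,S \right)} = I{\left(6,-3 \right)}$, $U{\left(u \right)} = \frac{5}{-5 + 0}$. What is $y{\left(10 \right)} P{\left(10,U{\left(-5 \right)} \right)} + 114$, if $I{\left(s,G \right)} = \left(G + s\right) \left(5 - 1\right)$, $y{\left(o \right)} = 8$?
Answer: $210$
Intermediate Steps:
$I{\left(s,G \right)} = 4 G + 4 s$ ($I{\left(s,G \right)} = \left(G + s\right) 4 = 4 G + 4 s$)
$U{\left(u \right)} = -1$ ($U{\left(u \right)} = \frac{5}{-5} = 5 \left(- \frac{1}{5}\right) = -1$)
$P{\left(z,S \right)} = 12$ ($P{\left(z,S \right)} = 4 \left(-3\right) + 4 \cdot 6 = -12 + 24 = 12$)
$y{\left(10 \right)} P{\left(10,U{\left(-5 \right)} \right)} + 114 = 8 \cdot 12 + 114 = 96 + 114 = 210$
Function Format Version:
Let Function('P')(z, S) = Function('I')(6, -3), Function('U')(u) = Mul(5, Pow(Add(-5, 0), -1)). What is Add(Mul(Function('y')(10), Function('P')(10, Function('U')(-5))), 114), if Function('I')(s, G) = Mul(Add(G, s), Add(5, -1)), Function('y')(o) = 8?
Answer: 210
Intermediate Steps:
Function('I')(s, G) = Add(Mul(4, G), Mul(4, s)) (Function('I')(s, G) = Mul(Add(G, s), 4) = Add(Mul(4, G), Mul(4, s)))
Function('U')(u) = -1 (Function('U')(u) = Mul(5, Pow(-5, -1)) = Mul(5, Rational(-1, 5)) = -1)
Function('P')(z, S) = 12 (Function('P')(z, S) = Add(Mul(4, -3), Mul(4, 6)) = Add(-12, 24) = 12)
Add(Mul(Function('y')(10), Function('P')(10, Function('U')(-5))), 114) = Add(Mul(8, 12), 114) = Add(96, 114) = 210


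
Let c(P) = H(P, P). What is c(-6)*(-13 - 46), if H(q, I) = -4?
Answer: 236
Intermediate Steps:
c(P) = -4
c(-6)*(-13 - 46) = -4*(-13 - 46) = -4*(-59) = 236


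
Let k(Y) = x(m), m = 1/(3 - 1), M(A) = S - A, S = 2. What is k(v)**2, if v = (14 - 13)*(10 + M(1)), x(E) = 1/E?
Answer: 4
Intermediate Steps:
M(A) = 2 - A
m = 1/2 ≈ 0.50000
v = 11 (v = (14 - 13)*(10 + (2 - 1*1)) = 1*(10 + (2 - 1)) = 1*(10 + 1) = 1*11 = 11)
k(Y) = 2 (k(Y) = 1/(1/2) = 2)
k(v)**2 = 2**2 = 4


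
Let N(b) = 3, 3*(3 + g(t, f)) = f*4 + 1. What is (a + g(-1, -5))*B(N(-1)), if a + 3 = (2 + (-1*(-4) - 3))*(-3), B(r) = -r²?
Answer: 192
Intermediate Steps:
g(t, f) = -8/3 + 4*f/3 (g(t, f) = -3 + (f*4 + 1)/3 = -3 + (4*f + 1)/3 = -3 + (1 + 4*f)/3 = -3 + (⅓ + 4*f/3) = -8/3 + 4*f/3)
a = -12 (a = -3 + (2 + (-1*(-4) - 3))*(-3) = -3 + (2 + (4 - 3))*(-3) = -3 + (2 + 1)*(-3) = -3 + 3*(-3) = -3 - 9 = -12)
(a + g(-1, -5))*B(N(-1)) = (-12 + (-8/3 + (4/3)*(-5)))*(-1*3²) = (-12 + (-8/3 - 20/3))*(-1*9) = (-12 - 28/3)*(-9) = -64/3*(-9) = 192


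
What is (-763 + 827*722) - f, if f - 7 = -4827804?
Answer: 5424128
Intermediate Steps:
f = -4827797 (f = 7 - 4827804 = -4827797)
(-763 + 827*722) - f = (-763 + 827*722) - 1*(-4827797) = (-763 + 597094) + 4827797 = 596331 + 4827797 = 5424128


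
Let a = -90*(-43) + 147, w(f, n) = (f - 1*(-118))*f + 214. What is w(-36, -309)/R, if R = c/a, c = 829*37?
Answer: -297258/829 ≈ -358.57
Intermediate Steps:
c = 30673
w(f, n) = 214 + f*(118 + f) (w(f, n) = (f + 118)*f + 214 = (118 + f)*f + 214 = f*(118 + f) + 214 = 214 + f*(118 + f))
a = 4017 (a = 3870 + 147 = 4017)
R = 30673/4017 ≈ 7.6358
w(-36, -309)/R = (214 + (-36)² + 118*(-36))/(30673/4017) = (214 + 1296 - 4248)*(4017/30673) = -2738*4017/30673 = -297258/829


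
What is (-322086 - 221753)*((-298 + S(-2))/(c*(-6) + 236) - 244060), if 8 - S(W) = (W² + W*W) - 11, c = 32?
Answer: 5840247320753/44 ≈ 1.3273e+11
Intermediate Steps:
S(W) = 19 - 2*W² (S(W) = 8 - ((W² + W*W) - 11) = 8 - ((W² + W²) - 11) = 8 - (2*W² - 11) = 8 - (-11 + 2*W²) = 8 + (11 - 2*W²) = 19 - 2*W²)
(-322086 - 221753)*((-298 + S(-2))/(c*(-6) + 236) - 244060) = (-322086 - 221753)*((-298 + (19 - 2*(-2)²))/(32*(-6) + 236) - 244060) = -543839*((-298 + (19 - 2*4))/(-192 + 236) - 244060) = -543839*((-298 + (19 - 8))/44 - 244060) = -543839*((-298 + 11)*(1/44) - 244060) = -543839*(-287*1/44 - 244060) = -543839*(-287/44 - 244060) = -543839*(-10738927/44) = 5840247320753/44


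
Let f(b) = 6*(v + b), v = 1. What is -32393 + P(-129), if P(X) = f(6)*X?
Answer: -37811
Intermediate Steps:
f(b) = 6 + 6*b (f(b) = 6*(1 + b) = 6 + 6*b)
P(X) = 42*X (P(X) = (6 + 6*6)*X = (6 + 36)*X = 42*X)
-32393 + P(-129) = -32393 + 42*(-129) = -32393 - 5418 = -37811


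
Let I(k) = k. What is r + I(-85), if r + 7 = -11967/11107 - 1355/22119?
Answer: -22881915494/245675733 ≈ -93.139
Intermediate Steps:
r = -1999478189/245675733 (r = -7 + (-11967/11107 - 1355/22119) = -7 - 279748058/245675733 = -1999478189/245675733 ≈ -8.1387)
r + I(-85) = -1999478189/245675733 - 85 = -22881915494/245675733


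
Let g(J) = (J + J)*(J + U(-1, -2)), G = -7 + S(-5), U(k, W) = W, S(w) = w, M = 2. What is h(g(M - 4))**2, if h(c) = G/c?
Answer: 9/16 ≈ 0.56250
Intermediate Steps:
G = -12 (G = -7 - 5 = -12)
g(J) = 2*J*(-2 + J) (g(J) = (J + J)*(J - 2) = (2*J)*(-2 + J) = 2*J*(-2 + J))
h(c) = -12/c
h(g(M - 4))**2 = (-12*1/(2*(-2 + (2 - 4))*(2 - 4)))**2 = (-12*(-1/(4*(-2 - 2))))**2 = (-12/(2*(-2)*(-4)))**2 = (-12/16)**2 = (-12*1/16)**2 = (-3/4)**2 = 9/16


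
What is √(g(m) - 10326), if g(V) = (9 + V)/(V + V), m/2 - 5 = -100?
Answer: I*√372751405/190 ≈ 101.61*I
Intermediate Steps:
m = -190 (m = 10 + 2*(-100) = 10 - 200 = -190)
g(V) = (9 + V)/(2*V) (g(V) = (9 + V)/((2*V)) = (9 + V)*(1/(2*V)) = (9 + V)/(2*V))
√(g(m) - 10326) = √((½)*(9 - 190)/(-190) - 10326) = √((½)*(-1/190)*(-181) - 10326) = √(181/380 - 10326) = √(-3923699/380) = I*√372751405/190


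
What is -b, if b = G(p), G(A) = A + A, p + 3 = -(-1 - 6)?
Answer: -8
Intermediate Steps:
p = 4 (p = -3 - (-1 - 6) = -3 - 1*(-7) = -3 + 7 = 4)
G(A) = 2*A
b = 8 (b = 2*4 = 8)
-b = -1*8 = -8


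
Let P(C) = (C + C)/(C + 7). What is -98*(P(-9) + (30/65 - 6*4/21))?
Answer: -10598/13 ≈ -815.23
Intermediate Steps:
P(C) = 2*C/(7 + C) (P(C) = (2*C)/(7 + C) = 2*C/(7 + C))
-98*(P(-9) + (30/65 - 6*4/21)) = -98*(2*(-9)/(7 - 9) + (30/65 - 6*4/21)) = -98*(2*(-9)/(-2) + (30*(1/65) - 24*1/21)) = -98*(2*(-9)*(-½) + (6/13 - 8/7)) = -98*(9 - 62/91) = -98*757/91 = -10598/13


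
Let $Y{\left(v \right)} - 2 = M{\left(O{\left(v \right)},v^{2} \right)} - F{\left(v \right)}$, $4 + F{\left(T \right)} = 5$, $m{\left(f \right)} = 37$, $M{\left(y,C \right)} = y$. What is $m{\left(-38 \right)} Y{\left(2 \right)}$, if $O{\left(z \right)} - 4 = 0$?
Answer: $185$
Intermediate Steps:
$O{\left(z \right)} = 4$ ($O{\left(z \right)} = 4 + 0 = 4$)
$F{\left(T \right)} = 1$ ($F{\left(T \right)} = -4 + 5 = 1$)
$Y{\left(v \right)} = 5$ ($Y{\left(v \right)} = 2 + \left(4 - 1\right) = 2 + 3 = 5$)
$m{\left(-38 \right)} Y{\left(2 \right)} = 37 \cdot 5 = 185$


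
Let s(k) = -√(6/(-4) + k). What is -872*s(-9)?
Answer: 436*I*√42 ≈ 2825.6*I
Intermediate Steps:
s(k) = -√(-3/2 + k) (s(k) = -√(6*(-¼) + k) = -√(-3/2 + k))
-872*s(-9) = -(-436)*√(-6 + 4*(-9)) = -(-436)*√(-6 - 36) = -(-436)*√(-42) = -(-436)*I*√42 = 436*I*√42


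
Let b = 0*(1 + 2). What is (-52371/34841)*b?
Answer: 0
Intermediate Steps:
b = 0 (b = 0*3 = 0)
(-52371/34841)*b = -52371/34841*0 = 0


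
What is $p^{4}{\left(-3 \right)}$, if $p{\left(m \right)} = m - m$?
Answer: $0$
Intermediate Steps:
$p{\left(m \right)} = 0$
$p^{4}{\left(-3 \right)} = 0^{4} = 0$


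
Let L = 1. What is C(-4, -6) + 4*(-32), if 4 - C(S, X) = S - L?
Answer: -119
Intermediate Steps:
C(S, X) = 5 - S (C(S, X) = 4 - (S - 1*1) = 4 - (S - 1) = 4 - (-1 + S) = 4 + (1 - S) = 5 - S)
C(-4, -6) + 4*(-32) = (5 - 1*(-4)) + 4*(-32) = (5 + 4) - 128 = 9 - 128 = -119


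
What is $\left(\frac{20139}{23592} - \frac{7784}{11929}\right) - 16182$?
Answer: $- \frac{1518008987391}{93809656} \approx -16182.0$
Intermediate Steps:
$\left(\frac{20139}{23592} - \frac{7784}{11929}\right) - 16182 = \left(20139 \cdot \frac{1}{23592} - \frac{7784}{11929}\right) - 16182 = \left(\frac{6713}{7864} - \frac{7784}{11929}\right) - 16182 = \frac{18866001}{93809656} - 16182 = - \frac{1518008987391}{93809656}$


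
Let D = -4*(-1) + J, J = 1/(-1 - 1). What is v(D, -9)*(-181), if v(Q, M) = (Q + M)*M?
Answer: -17919/2 ≈ -8959.5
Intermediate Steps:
J = -1/2 (J = 1/(-2) = -1/2 ≈ -0.50000)
D = 7/2 (D = -4*(-1) - 1/2 = 4 - 1/2 = 7/2 ≈ 3.5000)
v(Q, M) = M*(M + Q) (v(Q, M) = (M + Q)*M = M*(M + Q))
v(D, -9)*(-181) = -9*(-9 + 7/2)*(-181) = -9*(-11/2)*(-181) = (99/2)*(-181) = -17919/2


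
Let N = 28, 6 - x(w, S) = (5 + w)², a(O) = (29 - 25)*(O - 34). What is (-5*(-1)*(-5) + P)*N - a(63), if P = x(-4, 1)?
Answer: -676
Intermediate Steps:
a(O) = -136 + 4*O (a(O) = 4*(-34 + O) = -136 + 4*O)
x(w, S) = 6 - (5 + w)²
P = 5 (P = 6 - (5 - 4)² = 6 - 1*1² = 6 - 1*1 = 6 - 1 = 5)
(-5*(-1)*(-5) + P)*N - a(63) = (-5*(-1)*(-5) + 5)*28 - (-136 + 4*63) = (5*(-5) + 5)*28 - (-136 + 252) = (-25 + 5)*28 - 1*116 = -20*28 - 116 = -560 - 116 = -676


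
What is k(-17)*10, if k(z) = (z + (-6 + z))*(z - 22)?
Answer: 15600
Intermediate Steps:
k(z) = (-22 + z)*(-6 + 2*z) (k(z) = (-6 + 2*z)*(-22 + z) = (-22 + z)*(-6 + 2*z))
k(-17)*10 = (132 - 50*(-17) + 2*(-17)²)*10 = (132 + 850 + 2*289)*10 = (132 + 850 + 578)*10 = 1560*10 = 15600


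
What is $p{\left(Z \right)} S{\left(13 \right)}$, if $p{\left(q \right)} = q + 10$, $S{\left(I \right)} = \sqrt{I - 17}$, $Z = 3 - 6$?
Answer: $14 i \approx 14.0 i$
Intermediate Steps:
$Z = -3$ ($Z = 3 - 6 = -3$)
$S{\left(I \right)} = \sqrt{-17 + I}$
$p{\left(q \right)} = 10 + q$
$p{\left(Z \right)} S{\left(13 \right)} = \left(10 - 3\right) \sqrt{-17 + 13} = 7 \sqrt{-4} = 7 \cdot 2 i = 14 i$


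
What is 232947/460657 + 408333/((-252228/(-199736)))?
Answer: 3130890910657811/9682549483 ≈ 3.2335e+5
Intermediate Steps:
232947/460657 + 408333/((-252228/(-199736))) = 232947*(1/460657) + 408333/((-252228*(-1/199736))) = 232947/460657 + 408333/(63057/49934) = 232947/460657 + 408333*(49934/63057) = 232947/460657 + 6796566674/21019 = 3130890910657811/9682549483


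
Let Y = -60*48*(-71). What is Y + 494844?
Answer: 699324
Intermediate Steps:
Y = 204480 (Y = -2880*(-71) = 204480)
Y + 494844 = 204480 + 494844 = 699324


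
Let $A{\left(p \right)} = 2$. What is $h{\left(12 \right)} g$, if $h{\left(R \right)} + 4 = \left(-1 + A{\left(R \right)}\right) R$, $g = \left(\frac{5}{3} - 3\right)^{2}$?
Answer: $\frac{128}{9} \approx 14.222$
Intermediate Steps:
$g = \frac{16}{9}$ ($g = \left(5 \cdot \frac{1}{3} - 3\right)^{2} = \left(\frac{5}{3} - 3\right)^{2} = \left(- \frac{4}{3}\right)^{2} = \frac{16}{9} \approx 1.7778$)
$h{\left(R \right)} = -4 + R$ ($h{\left(R \right)} = -4 + \left(-1 + 2\right) R = -4 + 1 R = -4 + R$)
$h{\left(12 \right)} g = \left(-4 + 12\right) \frac{16}{9} = 8 \cdot \frac{16}{9} = \frac{128}{9}$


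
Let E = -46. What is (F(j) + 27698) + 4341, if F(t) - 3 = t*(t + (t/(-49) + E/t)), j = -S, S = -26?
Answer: 1600252/49 ≈ 32658.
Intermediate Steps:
j = 26 (j = -1*(-26) = 26)
F(t) = 3 + t*(-46/t + 48*t/49) (F(t) = 3 + t*(t + (t/(-49) - 46/t)) = 3 + t*(t + (t*(-1/49) - 46/t)) = 3 + t*(t + (-t/49 - 46/t)) = 3 + t*(t + (-46/t - t/49)) = 3 + t*(-46/t + 48*t/49))
(F(j) + 27698) + 4341 = ((-43 + (48/49)*26²) + 27698) + 4341 = ((-43 + (48/49)*676) + 27698) + 4341 = ((-43 + 32448/49) + 27698) + 4341 = (30341/49 + 27698) + 4341 = 1387543/49 + 4341 = 1600252/49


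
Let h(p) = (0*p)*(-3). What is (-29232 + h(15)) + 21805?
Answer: -7427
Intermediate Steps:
h(p) = 0 (h(p) = 0*(-3) = 0)
(-29232 + h(15)) + 21805 = (-29232 + 0) + 21805 = -29232 + 21805 = -7427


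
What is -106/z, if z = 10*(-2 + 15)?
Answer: -53/65 ≈ -0.81538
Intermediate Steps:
z = 130 (z = 10*13 = 130)
-106/z = -106/130 = -106*1/130 = -53/65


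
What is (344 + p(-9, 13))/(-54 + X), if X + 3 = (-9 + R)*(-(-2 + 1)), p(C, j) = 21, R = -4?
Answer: -73/14 ≈ -5.2143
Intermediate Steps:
X = -16 (X = -3 + (-9 - 4)*(-(-2 + 1)) = -3 - (-13)*(-1) = -3 - 13*1 = -3 - 13 = -16)
(344 + p(-9, 13))/(-54 + X) = (344 + 21)/(-54 - 16) = 365/(-70) = 365*(-1/70) = -73/14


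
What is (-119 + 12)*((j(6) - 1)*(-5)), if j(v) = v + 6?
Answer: 5885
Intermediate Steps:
j(v) = 6 + v
(-119 + 12)*((j(6) - 1)*(-5)) = (-119 + 12)*(((6 + 6) - 1)*(-5)) = -107*(12 - 1)*(-5) = -1177*(-5) = -107*(-55) = 5885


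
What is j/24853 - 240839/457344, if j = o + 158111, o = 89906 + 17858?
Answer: 115610764333/11366370432 ≈ 10.171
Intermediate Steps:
o = 107764
j = 265875 (j = 107764 + 158111 = 265875)
j/24853 - 240839/457344 = 265875/24853 - 240839/457344 = 115610764333/11366370432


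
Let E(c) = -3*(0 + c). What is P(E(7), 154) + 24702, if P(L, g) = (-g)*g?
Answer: 986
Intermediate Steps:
E(c) = -3*c
P(L, g) = -g²
P(E(7), 154) + 24702 = -1*154² + 24702 = -1*23716 + 24702 = -23716 + 24702 = 986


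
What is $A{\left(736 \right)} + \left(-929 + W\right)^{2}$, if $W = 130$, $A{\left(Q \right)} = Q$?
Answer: $639137$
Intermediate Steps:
$A{\left(736 \right)} + \left(-929 + W\right)^{2} = 736 + \left(-929 + 130\right)^{2} = 736 + \left(-799\right)^{2} = 736 + 638401 = 639137$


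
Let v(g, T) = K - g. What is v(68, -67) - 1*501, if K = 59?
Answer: -510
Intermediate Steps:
v(g, T) = 59 - g
v(68, -67) - 1*501 = (59 - 1*68) - 1*501 = (59 - 68) - 501 = -9 - 501 = -510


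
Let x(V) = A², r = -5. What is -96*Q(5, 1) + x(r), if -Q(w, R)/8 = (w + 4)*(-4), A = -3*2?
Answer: -27612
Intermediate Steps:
A = -6
Q(w, R) = 128 + 32*w (Q(w, R) = -8*(w + 4)*(-4) = -8*(4 + w)*(-4) = -8*(-16 - 4*w) = 128 + 32*w)
x(V) = 36 (x(V) = (-6)² = 36)
-96*Q(5, 1) + x(r) = -96*(128 + 32*5) + 36 = -96*(128 + 160) + 36 = -96*288 + 36 = -27648 + 36 = -27612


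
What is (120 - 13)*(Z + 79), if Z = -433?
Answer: -37878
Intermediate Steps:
(120 - 13)*(Z + 79) = (120 - 13)*(-433 + 79) = 107*(-354) = -37878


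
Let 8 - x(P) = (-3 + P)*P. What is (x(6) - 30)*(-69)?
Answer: 2760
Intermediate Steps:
x(P) = 8 - P*(-3 + P) (x(P) = 8 - (-3 + P)*P = 8 - P*(-3 + P))
(x(6) - 30)*(-69) = ((8 - 1*6² + 3*6) - 30)*(-69) = ((8 - 1*36 + 18) - 30)*(-69) = ((8 - 36 + 18) - 30)*(-69) = (-10 - 30)*(-69) = -40*(-69) = 2760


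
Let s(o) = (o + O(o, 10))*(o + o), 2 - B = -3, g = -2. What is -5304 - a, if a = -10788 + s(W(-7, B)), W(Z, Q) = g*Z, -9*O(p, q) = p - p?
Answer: 5092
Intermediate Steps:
O(p, q) = 0 (O(p, q) = -(p - p)/9 = -⅑*0 = 0)
B = 5 (B = 2 - 1*(-3) = 2 + 3 = 5)
W(Z, Q) = -2*Z
s(o) = 2*o² (s(o) = (o + 0)*(o + o) = o*(2*o) = 2*o²)
a = -10396 (a = -10788 + 2*(-2*(-7))² = -10788 + 2*14² = -10788 + 2*196 = -10788 + 392 = -10396)
-5304 - a = -5304 - 1*(-10396) = -5304 + 10396 = 5092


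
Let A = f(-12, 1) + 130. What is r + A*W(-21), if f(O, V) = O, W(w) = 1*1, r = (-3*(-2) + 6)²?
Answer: 262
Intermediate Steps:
r = 144 (r = (6 + 6)² = 12² = 144)
W(w) = 1
A = 118 (A = -12 + 130 = 118)
r + A*W(-21) = 144 + 118*1 = 144 + 118 = 262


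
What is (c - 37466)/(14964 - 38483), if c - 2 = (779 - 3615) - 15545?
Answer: 55845/23519 ≈ 2.3745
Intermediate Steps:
c = -18379 (c = 2 + ((779 - 3615) - 15545) = 2 + (-2836 - 15545) = 2 - 18381 = -18379)
(c - 37466)/(14964 - 38483) = (-18379 - 37466)/(14964 - 38483) = -55845/(-23519) = -55845*(-1/23519) = 55845/23519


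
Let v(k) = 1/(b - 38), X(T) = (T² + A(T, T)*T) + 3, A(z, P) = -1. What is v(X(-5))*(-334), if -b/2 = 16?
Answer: 167/35 ≈ 4.7714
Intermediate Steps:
b = -32 (b = -2*16 = -32)
X(T) = 3 + T² - T (X(T) = (T² - T) + 3 = 3 + T² - T)
v(k) = -1/70 (v(k) = 1/(-32 - 38) = 1/(-70) = -1/70)
v(X(-5))*(-334) = -1/70*(-334) = 167/35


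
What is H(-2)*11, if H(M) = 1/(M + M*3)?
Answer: -11/8 ≈ -1.3750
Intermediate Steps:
H(M) = 1/(4*M) (H(M) = 1/(M + 3*M) = 1/(4*M))
H(-2)*11 = ((¼)/(-2))*11 = ((¼)*(-½))*11 = -⅛*11 = -11/8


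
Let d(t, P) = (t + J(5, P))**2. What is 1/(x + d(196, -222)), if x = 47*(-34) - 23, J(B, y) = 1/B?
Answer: 25/921836 ≈ 2.7120e-5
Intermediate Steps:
d(t, P) = (1/5 + t)**2 (d(t, P) = (t + 1/5)**2 = (1/5 + t)**2)
x = -1621 (x = -1598 - 23 = -1621)
1/(x + d(196, -222)) = 1/(-1621 + (1 + 5*196)**2/25) = 1/(-1621 + (1 + 980)**2/25) = 1/(-1621 + (1/25)*981**2) = 1/(-1621 + (1/25)*962361) = 1/(-1621 + 962361/25) = 1/(921836/25) = 25/921836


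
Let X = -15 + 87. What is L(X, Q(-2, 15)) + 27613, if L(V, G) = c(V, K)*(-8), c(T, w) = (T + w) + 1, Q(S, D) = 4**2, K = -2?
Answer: 27045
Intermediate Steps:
Q(S, D) = 16
c(T, w) = 1 + T + w
X = 72
L(V, G) = 8 - 8*V (L(V, G) = (1 + V - 2)*(-8) = (-1 + V)*(-8) = 8 - 8*V)
L(X, Q(-2, 15)) + 27613 = (8 - 8*72) + 27613 = (8 - 576) + 27613 = -568 + 27613 = 27045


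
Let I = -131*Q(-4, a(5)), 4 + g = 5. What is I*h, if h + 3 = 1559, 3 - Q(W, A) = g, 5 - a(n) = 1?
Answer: -407672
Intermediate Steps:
g = 1 (g = -4 + 5 = 1)
a(n) = 4 (a(n) = 5 - 1*1 = 5 - 1 = 4)
Q(W, A) = 2 (Q(W, A) = 3 - 1*1 = 3 - 1 = 2)
I = -262 (I = -131*2 = -262)
h = 1556 (h = -3 + 1559 = 1556)
I*h = -262*1556 = -407672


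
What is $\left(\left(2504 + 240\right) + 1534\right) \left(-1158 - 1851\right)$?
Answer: $-12872502$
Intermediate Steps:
$\left(\left(2504 + 240\right) + 1534\right) \left(-1158 - 1851\right) = \left(2744 + 1534\right) \left(-3009\right) = 4278 \left(-3009\right) = -12872502$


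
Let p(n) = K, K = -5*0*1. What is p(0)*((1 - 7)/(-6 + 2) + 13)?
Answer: 0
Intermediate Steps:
K = 0 (K = 0*1 = 0)
p(n) = 0
p(0)*((1 - 7)/(-6 + 2) + 13) = 0*((1 - 7)/(-6 + 2) + 13) = 0*(-6/(-4) + 13) = 0*(-6*(-¼) + 13) = 0*(3/2 + 13) = 0*(29/2) = 0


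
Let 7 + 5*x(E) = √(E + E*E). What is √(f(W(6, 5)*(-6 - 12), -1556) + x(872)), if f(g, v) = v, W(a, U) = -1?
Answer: √(-38935 + 30*√21146)/5 ≈ 37.187*I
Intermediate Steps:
x(E) = -7/5 + √(E + E²)/5 (x(E) = -7/5 + √(E + E*E)/5 = -7/5 + √(E + E²)/5)
√(f(W(6, 5)*(-6 - 12), -1556) + x(872)) = √(-1556 + (-7/5 + √(872*(1 + 872))/5)) = √(-1556 + (-7/5 + √(872*873)/5)) = √(-1556 + (-7/5 + √761256/5)) = √(-1556 + (-7/5 + (6*√21146)/5)) = √(-1556 + (-7/5 + 6*√21146/5)) = √(-7787/5 + 6*√21146/5)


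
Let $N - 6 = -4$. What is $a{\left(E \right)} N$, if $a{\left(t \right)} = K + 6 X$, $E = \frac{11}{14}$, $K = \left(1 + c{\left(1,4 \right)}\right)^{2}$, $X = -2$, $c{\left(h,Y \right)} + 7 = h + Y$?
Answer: $-22$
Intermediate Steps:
$c{\left(h,Y \right)} = -7 + Y + h$ ($c{\left(h,Y \right)} = -7 + \left(h + Y\right) = -7 + \left(Y + h\right) = -7 + Y + h$)
$N = 2$ ($N = 6 - 4 = 2$)
$K = 1$ ($K = \left(1 + \left(-7 + 4 + 1\right)\right)^{2} = \left(1 - 2\right)^{2} = \left(-1\right)^{2} = 1$)
$E = \frac{11}{14}$ ($E = 11 \cdot \frac{1}{14} = \frac{11}{14} \approx 0.78571$)
$a{\left(t \right)} = -11$ ($a{\left(t \right)} = 1 + 6 \left(-2\right) = 1 - 12 = -11$)
$a{\left(E \right)} N = \left(-11\right) 2 = -22$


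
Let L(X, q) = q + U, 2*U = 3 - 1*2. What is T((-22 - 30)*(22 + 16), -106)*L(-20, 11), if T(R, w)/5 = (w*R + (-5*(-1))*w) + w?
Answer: 12007150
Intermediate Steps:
U = ½ (U = (3 - 1*2)/2 = (3 - 2)/2 = (½)*1 = ½ ≈ 0.50000)
L(X, q) = ½ + q (L(X, q) = q + ½ = ½ + q)
T(R, w) = 30*w + 5*R*w (T(R, w) = 5*((w*R + (-5*(-1))*w) + w) = 5*((R*w + 5*w) + w) = 5*((5*w + R*w) + w) = 5*(6*w + R*w) = 30*w + 5*R*w)
T((-22 - 30)*(22 + 16), -106)*L(-20, 11) = (5*(-106)*(6 + (-22 - 30)*(22 + 16)))*(½ + 11) = (5*(-106)*(6 - 52*38))*(23/2) = (5*(-106)*(6 - 1976))*(23/2) = (5*(-106)*(-1970))*(23/2) = 1044100*(23/2) = 12007150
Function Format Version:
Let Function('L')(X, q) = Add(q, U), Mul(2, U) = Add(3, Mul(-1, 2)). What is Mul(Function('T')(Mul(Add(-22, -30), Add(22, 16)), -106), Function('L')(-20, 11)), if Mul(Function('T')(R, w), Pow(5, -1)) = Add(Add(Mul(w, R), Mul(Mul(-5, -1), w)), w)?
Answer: 12007150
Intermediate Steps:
U = Rational(1, 2) (U = Mul(Rational(1, 2), Add(3, Mul(-1, 2))) = Mul(Rational(1, 2), Add(3, -2)) = Mul(Rational(1, 2), 1) = Rational(1, 2) ≈ 0.50000)
Function('L')(X, q) = Add(Rational(1, 2), q) (Function('L')(X, q) = Add(q, Rational(1, 2)) = Add(Rational(1, 2), q))
Function('T')(R, w) = Add(Mul(30, w), Mul(5, R, w)) (Function('T')(R, w) = Mul(5, Add(Add(Mul(w, R), Mul(Mul(-5, -1), w)), w)) = Mul(5, Add(Add(Mul(R, w), Mul(5, w)), w)) = Mul(5, Add(Add(Mul(5, w), Mul(R, w)), w)) = Mul(5, Add(Mul(6, w), Mul(R, w))) = Add(Mul(30, w), Mul(5, R, w)))
Mul(Function('T')(Mul(Add(-22, -30), Add(22, 16)), -106), Function('L')(-20, 11)) = Mul(Mul(5, -106, Add(6, Mul(Add(-22, -30), Add(22, 16)))), Add(Rational(1, 2), 11)) = Mul(Mul(5, -106, Add(6, Mul(-52, 38))), Rational(23, 2)) = Mul(Mul(5, -106, Add(6, -1976)), Rational(23, 2)) = Mul(Mul(5, -106, -1970), Rational(23, 2)) = Mul(1044100, Rational(23, 2)) = 12007150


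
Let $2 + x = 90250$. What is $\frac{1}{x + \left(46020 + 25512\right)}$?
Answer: $\frac{1}{161780} \approx 6.1812 \cdot 10^{-6}$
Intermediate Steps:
$x = 90248$ ($x = -2 + 90250 = 90248$)
$\frac{1}{x + \left(46020 + 25512\right)} = \frac{1}{90248 + \left(46020 + 25512\right)} = \frac{1}{90248 + 71532} = \frac{1}{161780}$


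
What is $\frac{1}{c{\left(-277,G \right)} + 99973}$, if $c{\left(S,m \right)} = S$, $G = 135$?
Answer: $\frac{1}{99696} \approx 1.003 \cdot 10^{-5}$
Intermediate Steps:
$\frac{1}{c{\left(-277,G \right)} + 99973} = \frac{1}{-277 + 99973} = \frac{1}{99696}$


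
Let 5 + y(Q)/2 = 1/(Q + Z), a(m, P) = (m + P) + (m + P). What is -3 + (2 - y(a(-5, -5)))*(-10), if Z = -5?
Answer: -619/5 ≈ -123.80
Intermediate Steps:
a(m, P) = 2*P + 2*m (a(m, P) = (P + m) + (P + m) = 2*P + 2*m)
y(Q) = -10 + 2/(-5 + Q) (y(Q) = -10 + 2/(Q - 5) = -10 + 2/(-5 + Q))
-3 + (2 - y(a(-5, -5)))*(-10) = -3 + (2 - 2*(26 - 5*(2*(-5) + 2*(-5)))/(-5 + (2*(-5) + 2*(-5))))*(-10) = -3 + (2 - 2*(26 - 5*(-10 - 10))/(-5 + (-10 - 10)))*(-10) = -3 + (2 - 2*(26 - 5*(-20))/(-5 - 20))*(-10) = -3 + (2 - 2*(26 + 100)/(-25))*(-10) = -3 + (2 - 2*(-1)*126/25)*(-10) = -3 + (2 - 1*(-252/25))*(-10) = -3 + (2 + 252/25)*(-10) = -3 + (302/25)*(-10) = -3 - 604/5 = -619/5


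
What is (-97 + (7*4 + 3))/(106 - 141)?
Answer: 66/35 ≈ 1.8857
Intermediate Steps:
(-97 + (7*4 + 3))/(106 - 141) = (-97 + (28 + 3))/(-35) = -(-97 + 31)/35 = -1/35*(-66) = 66/35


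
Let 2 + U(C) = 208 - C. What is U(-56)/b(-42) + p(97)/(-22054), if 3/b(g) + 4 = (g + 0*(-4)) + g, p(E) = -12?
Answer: -254238494/33081 ≈ -7685.3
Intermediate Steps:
U(C) = 206 - C (U(C) = -2 + (208 - C) = 206 - C)
b(g) = 3/(-4 + 2*g) (b(g) = 3/(-4 + ((g + 0*(-4)) + g)) = 3/(-4 + ((g + 0) + g)) = 3/(-4 + (g + g)) = 3/(-4 + 2*g))
U(-56)/b(-42) + p(97)/(-22054) = (206 - 1*(-56))/((3/(2*(-2 - 42)))) - 12/(-22054) = (206 + 56)/(((3/2)/(-44))) - 12*(-1/22054) = 262/(((3/2)*(-1/44))) + 6/11027 = 262/(-3/88) + 6/11027 = 262*(-88/3) + 6/11027 = -23056/3 + 6/11027 = -254238494/33081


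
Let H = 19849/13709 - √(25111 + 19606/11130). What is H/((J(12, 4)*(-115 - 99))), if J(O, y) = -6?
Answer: 19849/17602356 - √777722762670/7145460 ≈ -0.12229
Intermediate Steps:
H = 19849/13709 - √777722762670/5565 (H = 19849*(1/13709) - √(25111 + 19606*(1/11130)) = 19849/13709 - √(25111 + 9803/5565) = 19849/13709 - √(139752518/5565) = 19849/13709 - √777722762670/5565 ≈ -157.02)
H/((J(12, 4)*(-115 - 99))) = (19849/13709 - √777722762670/5565)/((-6*(-115 - 99))) = (19849/13709 - √777722762670/5565)/((-6*(-214))) = (19849/13709 - √777722762670/5565)/1284 = (19849/13709 - √777722762670/5565)*(1/1284) = 19849/17602356 - √777722762670/7145460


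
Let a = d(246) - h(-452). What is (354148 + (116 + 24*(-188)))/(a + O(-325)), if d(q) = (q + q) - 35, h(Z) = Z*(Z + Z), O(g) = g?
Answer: -87438/102119 ≈ -0.85624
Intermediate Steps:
h(Z) = 2*Z² (h(Z) = Z*(2*Z) = 2*Z²)
d(q) = -35 + 2*q (d(q) = 2*q - 35 = -35 + 2*q)
a = -408151 (a = (-35 + 2*246) - 2*(-452)² = (-35 + 492) - 2*204304 = 457 - 1*408608 = 457 - 408608 = -408151)
(354148 + (116 + 24*(-188)))/(a + O(-325)) = (354148 + (116 + 24*(-188)))/(-408151 - 325) = (354148 + (116 - 4512))/(-408476) = (354148 - 4396)*(-1/408476) = 349752*(-1/408476) = -87438/102119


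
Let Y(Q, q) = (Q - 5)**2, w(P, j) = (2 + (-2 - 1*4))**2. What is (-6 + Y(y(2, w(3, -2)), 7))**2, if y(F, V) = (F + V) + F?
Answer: 47961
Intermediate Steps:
w(P, j) = 16 (w(P, j) = (2 + (-2 - 4))**2 = (2 - 6)**2 = (-4)**2 = 16)
y(F, V) = V + 2*F
Y(Q, q) = (-5 + Q)**2
(-6 + Y(y(2, w(3, -2)), 7))**2 = (-6 + (-5 + (16 + 2*2))**2)**2 = (-6 + (-5 + (16 + 4))**2)**2 = (-6 + (-5 + 20)**2)**2 = (-6 + 15**2)**2 = (-6 + 225)**2 = 219**2 = 47961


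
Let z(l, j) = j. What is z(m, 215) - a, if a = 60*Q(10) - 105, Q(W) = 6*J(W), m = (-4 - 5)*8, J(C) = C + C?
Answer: -6880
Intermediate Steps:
J(C) = 2*C
m = -72 (m = -9*8 = -72)
Q(W) = 12*W (Q(W) = 6*(2*W) = 12*W)
a = 7095 (a = 60*(12*10) - 105 = 60*120 - 105 = 7200 - 105 = 7095)
z(m, 215) - a = 215 - 1*7095 = 215 - 7095 = -6880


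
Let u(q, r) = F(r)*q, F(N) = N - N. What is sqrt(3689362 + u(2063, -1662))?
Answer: sqrt(3689362) ≈ 1920.8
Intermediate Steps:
F(N) = 0
u(q, r) = 0 (u(q, r) = 0*q = 0)
sqrt(3689362 + u(2063, -1662)) = sqrt(3689362 + 0) = sqrt(3689362)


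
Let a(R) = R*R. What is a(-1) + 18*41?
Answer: 739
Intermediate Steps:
a(R) = R²
a(-1) + 18*41 = (-1)² + 18*41 = 1 + 738 = 739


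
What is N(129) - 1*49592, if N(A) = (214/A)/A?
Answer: -825260258/16641 ≈ -49592.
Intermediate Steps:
N(A) = 214/A²
N(129) - 1*49592 = 214/129² - 1*49592 = 214*(1/16641) - 49592 = 214/16641 - 49592 = -825260258/16641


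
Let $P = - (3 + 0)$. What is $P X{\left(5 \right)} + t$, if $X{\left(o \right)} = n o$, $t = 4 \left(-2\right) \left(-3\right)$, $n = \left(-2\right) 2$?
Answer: $84$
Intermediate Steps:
$n = -4$
$t = 24$ ($t = \left(-8\right) \left(-3\right) = 24$)
$X{\left(o \right)} = - 4 o$
$P = -3$ ($P = \left(-1\right) 3 = -3$)
$P X{\left(5 \right)} + t = - 3 \left(\left(-4\right) 5\right) + 24 = \left(-3\right) \left(-20\right) + 24 = 60 + 24 = 84$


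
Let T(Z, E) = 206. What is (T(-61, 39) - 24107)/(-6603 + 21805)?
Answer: -23901/15202 ≈ -1.5722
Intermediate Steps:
(T(-61, 39) - 24107)/(-6603 + 21805) = (206 - 24107)/(-6603 + 21805) = -23901/15202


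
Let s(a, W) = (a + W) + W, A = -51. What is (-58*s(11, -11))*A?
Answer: -32538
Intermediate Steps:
s(a, W) = a + 2*W (s(a, W) = (W + a) + W = a + 2*W)
(-58*s(11, -11))*A = -58*(11 + 2*(-11))*(-51) = -58*(11 - 22)*(-51) = -58*(-11)*(-51) = 638*(-51) = -32538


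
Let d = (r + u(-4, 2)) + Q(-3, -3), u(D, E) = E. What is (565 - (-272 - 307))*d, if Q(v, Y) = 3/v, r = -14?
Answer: -14872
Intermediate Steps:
d = -13 (d = (-14 + 2) + 3/(-3) = -12 + 3*(-⅓) = -12 - 1 = -13)
(565 - (-272 - 307))*d = (565 - (-272 - 307))*(-13) = (565 - 1*(-579))*(-13) = (565 + 579)*(-13) = 1144*(-13) = -14872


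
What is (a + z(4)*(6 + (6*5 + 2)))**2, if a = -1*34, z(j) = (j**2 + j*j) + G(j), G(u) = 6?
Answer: 1988100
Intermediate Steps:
z(j) = 6 + 2*j**2 (z(j) = (j**2 + j*j) + 6 = (j**2 + j**2) + 6 = 2*j**2 + 6 = 6 + 2*j**2)
a = -34
(a + z(4)*(6 + (6*5 + 2)))**2 = (-34 + (6 + 2*4**2)*(6 + (6*5 + 2)))**2 = (-34 + (6 + 2*16)*(6 + (30 + 2)))**2 = (-34 + (6 + 32)*(6 + 32))**2 = (-34 + 38*38)**2 = (-34 + 1444)**2 = 1410**2 = 1988100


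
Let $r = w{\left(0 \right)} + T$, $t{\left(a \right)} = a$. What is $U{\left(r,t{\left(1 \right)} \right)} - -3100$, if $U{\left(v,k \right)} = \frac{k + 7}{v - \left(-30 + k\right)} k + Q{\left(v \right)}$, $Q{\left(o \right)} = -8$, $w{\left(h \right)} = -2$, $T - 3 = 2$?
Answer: $\frac{12369}{4} \approx 3092.3$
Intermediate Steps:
$T = 5$ ($T = 3 + 2 = 5$)
$r = 3$ ($r = -2 + 5 = 3$)
$U{\left(v,k \right)} = -8 + \frac{k \left(7 + k\right)}{30 + v - k}$ ($U{\left(v,k \right)} = \frac{k + 7}{v - \left(-30 + k\right)} k - 8 = \frac{7 + k}{30 + v - k} k - 8 = \frac{k \left(7 + k\right)}{30 + v - k} - 8 = -8 + \frac{k \left(7 + k\right)}{30 + v - k}$)
$U{\left(r,t{\left(1 \right)} \right)} - -3100 = \frac{-240 + 1^{2} - 24 + 15 \cdot 1}{30 + 3 - 1} - -3100 = \frac{-240 + 1 - 24 + 15}{30 + 3 - 1} + 3100 = \frac{1}{32} \left(-248\right) + 3100 = - \frac{31}{4} + 3100 = \frac{12369}{4}$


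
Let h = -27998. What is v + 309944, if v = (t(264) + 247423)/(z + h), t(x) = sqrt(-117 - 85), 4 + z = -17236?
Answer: 14020999249/45238 - I*sqrt(202)/45238 ≈ 3.0994e+5 - 0.00031418*I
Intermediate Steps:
z = -17240 (z = -4 - 17236 = -17240)
t(x) = I*sqrt(202) (t(x) = sqrt(-202) = I*sqrt(202))
v = -247423/45238 - I*sqrt(202)/45238 (v = (I*sqrt(202) + 247423)/(-17240 - 27998) = (247423 + I*sqrt(202))/(-45238) = (247423 + I*sqrt(202))*(-1/45238) = -247423/45238 - I*sqrt(202)/45238 ≈ -5.4694 - 0.00031418*I)
v + 309944 = (-247423/45238 - I*sqrt(202)/45238) + 309944 = 14020999249/45238 - I*sqrt(202)/45238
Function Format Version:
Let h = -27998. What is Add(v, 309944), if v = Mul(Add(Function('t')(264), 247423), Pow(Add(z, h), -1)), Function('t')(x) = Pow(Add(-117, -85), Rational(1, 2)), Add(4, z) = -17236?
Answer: Add(Rational(14020999249, 45238), Mul(Rational(-1, 45238), I, Pow(202, Rational(1, 2)))) ≈ Add(3.0994e+5, Mul(-0.00031418, I))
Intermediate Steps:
z = -17240 (z = Add(-4, -17236) = -17240)
Function('t')(x) = Mul(I, Pow(202, Rational(1, 2))) (Function('t')(x) = Pow(-202, Rational(1, 2)) = Mul(I, Pow(202, Rational(1, 2))))
v = Add(Rational(-247423, 45238), Mul(Rational(-1, 45238), I, Pow(202, Rational(1, 2)))) (v = Mul(Add(Mul(I, Pow(202, Rational(1, 2))), 247423), Pow(Add(-17240, -27998), -1)) = Mul(Add(247423, Mul(I, Pow(202, Rational(1, 2)))), Pow(-45238, -1)) = Mul(Add(247423, Mul(I, Pow(202, Rational(1, 2)))), Rational(-1, 45238)) = Add(Rational(-247423, 45238), Mul(Rational(-1, 45238), I, Pow(202, Rational(1, 2)))) ≈ Add(-5.4694, Mul(-0.00031418, I)))
Add(v, 309944) = Add(Add(Rational(-247423, 45238), Mul(Rational(-1, 45238), I, Pow(202, Rational(1, 2)))), 309944) = Add(Rational(14020999249, 45238), Mul(Rational(-1, 45238), I, Pow(202, Rational(1, 2))))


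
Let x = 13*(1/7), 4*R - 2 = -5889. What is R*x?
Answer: -10933/4 ≈ -2733.3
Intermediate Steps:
R = -5887/4 (R = ½ + (¼)*(-5889) = ½ - 5889/4 = -5887/4 ≈ -1471.8)
x = 13/7 (x = 13*(1*(⅐)) = 13*(⅐) = 13/7 ≈ 1.8571)
R*x = -5887/4*13/7 = -10933/4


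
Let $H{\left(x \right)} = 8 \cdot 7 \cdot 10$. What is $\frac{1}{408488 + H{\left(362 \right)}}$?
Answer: $\frac{1}{409048} \approx 2.4447 \cdot 10^{-6}$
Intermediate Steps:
$H{\left(x \right)} = 560$ ($H{\left(x \right)} = 56 \cdot 10 = 560$)
$\frac{1}{408488 + H{\left(362 \right)}} = \frac{1}{408488 + 560} = \frac{1}{409048}$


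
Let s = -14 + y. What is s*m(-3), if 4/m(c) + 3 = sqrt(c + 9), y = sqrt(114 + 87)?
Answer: 56 - 4*sqrt(134) - 4*sqrt(201) + 56*sqrt(6)/3 ≈ -1.2893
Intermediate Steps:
y = sqrt(201) ≈ 14.177
s = -14 + sqrt(201) ≈ 0.17745
m(c) = 4/(-3 + sqrt(9 + c)) (m(c) = 4/(-3 + sqrt(c + 9)) = 4/(-3 + sqrt(9 + c)))
s*m(-3) = (-14 + sqrt(201))*(4/(-3 + sqrt(9 - 3))) = (-14 + sqrt(201))*(4/(-3 + sqrt(6))) = 4*(-14 + sqrt(201))/(-3 + sqrt(6))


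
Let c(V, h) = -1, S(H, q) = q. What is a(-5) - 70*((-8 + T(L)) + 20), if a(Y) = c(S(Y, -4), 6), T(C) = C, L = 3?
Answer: -1051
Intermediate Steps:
a(Y) = -1
a(-5) - 70*((-8 + T(L)) + 20) = -1 - 70*((-8 + 3) + 20) = -1 - 70*(-5 + 20) = -1 - 70*15 = -1 - 1050 = -1051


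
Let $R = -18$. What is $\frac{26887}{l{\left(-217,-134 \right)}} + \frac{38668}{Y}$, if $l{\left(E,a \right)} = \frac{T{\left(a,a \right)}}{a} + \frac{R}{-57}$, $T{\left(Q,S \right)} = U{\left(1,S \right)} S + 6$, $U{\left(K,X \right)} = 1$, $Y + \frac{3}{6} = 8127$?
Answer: $\frac{556419014851}{26297354} \approx 21159.0$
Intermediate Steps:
$Y = \frac{16253}{2}$ ($Y = - \frac{1}{2} + 8127 = \frac{16253}{2} \approx 8126.5$)
$T{\left(Q,S \right)} = 6 + S$ ($T{\left(Q,S \right)} = 1 S + 6 = S + 6 = 6 + S$)
$l{\left(E,a \right)} = \frac{6}{19} + \frac{6 + a}{a}$ ($l{\left(E,a \right)} = \frac{6 + a}{a} - \frac{18}{-57} = \frac{6 + a}{a} - - \frac{6}{19} = \frac{6 + a}{a} + \frac{6}{19} = \frac{6}{19} + \frac{6 + a}{a}$)
$\frac{26887}{l{\left(-217,-134 \right)}} + \frac{38668}{Y} = \frac{26887}{\frac{25}{19} + \frac{6}{-134}} + \frac{38668}{\frac{16253}{2}} = \frac{26887}{\frac{25}{19} + 6 \left(- \frac{1}{134}\right)} + 38668 \cdot \frac{2}{16253} = \frac{26887}{\frac{25}{19} - \frac{3}{67}} + \frac{77336}{16253} = \frac{26887}{\frac{1618}{1273}} + \frac{77336}{16253} = 26887 \cdot \frac{1273}{1618} + \frac{77336}{16253} = \frac{34227151}{1618} + \frac{77336}{16253} = \frac{556419014851}{26297354}$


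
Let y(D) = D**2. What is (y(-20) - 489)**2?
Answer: 7921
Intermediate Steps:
(y(-20) - 489)**2 = ((-20)**2 - 489)**2 = (400 - 489)**2 = (-89)**2 = 7921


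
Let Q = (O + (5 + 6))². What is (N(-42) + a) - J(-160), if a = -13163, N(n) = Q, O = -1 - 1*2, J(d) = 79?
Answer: -13178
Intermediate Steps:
O = -3 (O = -1 - 2 = -3)
Q = 64 (Q = (-3 + (5 + 6))² = (-3 + 11)² = 8² = 64)
N(n) = 64
(N(-42) + a) - J(-160) = (64 - 13163) - 1*79 = -13099 - 79 = -13178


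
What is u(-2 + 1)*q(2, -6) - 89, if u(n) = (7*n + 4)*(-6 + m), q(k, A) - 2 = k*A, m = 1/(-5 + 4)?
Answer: -299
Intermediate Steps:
m = -1 (m = 1/(-1) = -1)
q(k, A) = 2 + A*k (q(k, A) = 2 + k*A = 2 + A*k)
u(n) = -28 - 49*n (u(n) = (7*n + 4)*(-6 - 1) = (4 + 7*n)*(-7) = -28 - 49*n)
u(-2 + 1)*q(2, -6) - 89 = (-28 - 49*(-2 + 1))*(2 - 6*2) - 89 = (-28 - 49*(-1))*(2 - 12) - 89 = (-28 + 49)*(-10) - 89 = 21*(-10) - 89 = -210 - 89 = -299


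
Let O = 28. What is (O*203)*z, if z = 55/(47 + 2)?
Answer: 6380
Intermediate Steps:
z = 55/49 ≈ 1.1224
(O*203)*z = (28*203)*(55/49) = 5684*(55/49) = 6380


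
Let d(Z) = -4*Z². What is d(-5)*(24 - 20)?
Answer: -400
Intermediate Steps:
d(-5)*(24 - 20) = (-4*(-5)²)*(24 - 20) = -4*25*4 = -100*4 = -400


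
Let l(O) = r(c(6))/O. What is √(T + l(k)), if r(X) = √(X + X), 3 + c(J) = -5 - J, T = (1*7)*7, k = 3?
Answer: √(441 + 6*I*√7)/3 ≈ 7.0011 + 0.12597*I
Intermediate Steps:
T = 49 (T = 7*7 = 49)
c(J) = -8 - J (c(J) = -3 + (-5 - J) = -8 - J)
r(X) = √2*√X (r(X) = √(2*X) = √2*√X)
l(O) = 2*I*√7/O (l(O) = (√2*√(-8 - 1*6))/O = (√2*√(-8 - 6))/O = (√2*√(-14))/O = (√2*(I*√14))/O = (2*I*√7)/O = 2*I*√7/O)
√(T + l(k)) = √(49 + 2*I*√7/3)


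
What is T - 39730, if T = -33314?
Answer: -73044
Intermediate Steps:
T - 39730 = -33314 - 39730 = -73044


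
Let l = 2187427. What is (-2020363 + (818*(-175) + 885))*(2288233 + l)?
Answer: -9679187634480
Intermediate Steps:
(-2020363 + (818*(-175) + 885))*(2288233 + l) = (-2020363 + (818*(-175) + 885))*(2288233 + 2187427) = (-2020363 + (-143150 + 885))*4475660 = (-2020363 - 142265)*4475660 = -2162628*4475660 = -9679187634480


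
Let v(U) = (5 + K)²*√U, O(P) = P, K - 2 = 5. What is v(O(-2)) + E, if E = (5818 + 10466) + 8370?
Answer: 24654 + 144*I*√2 ≈ 24654.0 + 203.65*I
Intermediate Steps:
K = 7 (K = 2 + 5 = 7)
E = 24654 (E = 16284 + 8370 = 24654)
v(U) = 144*√U (v(U) = (5 + 7)²*√U = 12²*√U = 144*√U)
v(O(-2)) + E = 144*√(-2) + 24654 = 144*(I*√2) + 24654 = 144*I*√2 + 24654 = 24654 + 144*I*√2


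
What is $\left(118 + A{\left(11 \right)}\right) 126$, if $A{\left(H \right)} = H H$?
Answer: $30114$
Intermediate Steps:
$A{\left(H \right)} = H^{2}$
$\left(118 + A{\left(11 \right)}\right) 126 = \left(118 + 11^{2}\right) 126 = \left(118 + 121\right) 126 = 239 \cdot 126 = 30114$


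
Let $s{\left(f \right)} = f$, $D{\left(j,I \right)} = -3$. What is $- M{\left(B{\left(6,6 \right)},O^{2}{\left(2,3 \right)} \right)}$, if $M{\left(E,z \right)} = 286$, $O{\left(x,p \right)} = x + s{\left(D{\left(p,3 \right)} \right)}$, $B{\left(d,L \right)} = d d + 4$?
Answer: $-286$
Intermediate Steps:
$B{\left(d,L \right)} = 4 + d^{2}$ ($B{\left(d,L \right)} = d^{2} + 4 = 4 + d^{2}$)
$O{\left(x,p \right)} = -3 + x$ ($O{\left(x,p \right)} = x - 3 = -3 + x$)
$- M{\left(B{\left(6,6 \right)},O^{2}{\left(2,3 \right)} \right)} = \left(-1\right) 286 = -286$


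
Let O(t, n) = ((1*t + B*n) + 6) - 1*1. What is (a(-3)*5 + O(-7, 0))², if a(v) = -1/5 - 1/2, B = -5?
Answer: 121/4 ≈ 30.250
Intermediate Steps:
O(t, n) = 5 + t - 5*n (O(t, n) = ((1*t - 5*n) + 6) - 1*1 = ((t - 5*n) + 6) - 1 = (6 + t - 5*n) - 1 = 5 + t - 5*n)
a(v) = -7/10 (a(v) = -1*⅕ - 1*½ = -⅕ - ½ = -7/10)
(a(-3)*5 + O(-7, 0))² = (-7/10*5 + (5 - 7 - 5*0))² = (-7/2 + (5 - 7 + 0))² = (-7/2 - 2)² = (-11/2)² = 121/4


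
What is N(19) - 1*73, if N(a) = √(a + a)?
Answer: -73 + √38 ≈ -66.836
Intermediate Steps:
N(a) = √2*√a (N(a) = √(2*a) = √2*√a)
N(19) - 1*73 = √2*√19 - 1*73 = √38 - 73 = -73 + √38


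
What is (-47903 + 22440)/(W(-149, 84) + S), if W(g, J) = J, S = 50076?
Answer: -25463/50160 ≈ -0.50764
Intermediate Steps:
(-47903 + 22440)/(W(-149, 84) + S) = (-47903 + 22440)/(84 + 50076) = -25463/50160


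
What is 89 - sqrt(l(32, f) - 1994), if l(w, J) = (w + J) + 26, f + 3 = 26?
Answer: 89 - I*sqrt(1913) ≈ 89.0 - 43.738*I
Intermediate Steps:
f = 23 (f = -3 + 26 = 23)
l(w, J) = 26 + J + w (l(w, J) = (J + w) + 26 = 26 + J + w)
89 - sqrt(l(32, f) - 1994) = 89 - sqrt((26 + 23 + 32) - 1994) = 89 - sqrt(81 - 1994) = 89 - sqrt(-1913) = 89 - I*sqrt(1913)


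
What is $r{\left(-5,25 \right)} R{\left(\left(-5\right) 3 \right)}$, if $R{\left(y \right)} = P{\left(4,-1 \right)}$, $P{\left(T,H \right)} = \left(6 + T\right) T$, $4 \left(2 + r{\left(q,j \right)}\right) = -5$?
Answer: $-130$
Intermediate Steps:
$r{\left(q,j \right)} = - \frac{13}{4}$ ($r{\left(q,j \right)} = -2 + \frac{1}{4} \left(-5\right) = -2 - \frac{5}{4} = - \frac{13}{4}$)
$P{\left(T,H \right)} = T \left(6 + T\right)$
$R{\left(y \right)} = 40$ ($R{\left(y \right)} = 4 \left(6 + 4\right) = 4 \cdot 10 = 40$)
$r{\left(-5,25 \right)} R{\left(\left(-5\right) 3 \right)} = \left(- \frac{13}{4}\right) 40 = -130$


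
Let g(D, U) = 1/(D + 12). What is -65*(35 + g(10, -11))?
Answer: -50115/22 ≈ -2278.0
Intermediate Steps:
g(D, U) = 1/(12 + D)
-65*(35 + g(10, -11)) = -65*(35 + 1/(12 + 10)) = -65*(35 + 1/22) = -65*771/22 = -50115/22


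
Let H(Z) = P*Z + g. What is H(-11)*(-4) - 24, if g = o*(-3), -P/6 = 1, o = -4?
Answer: -336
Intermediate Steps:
P = -6 (P = -6*1 = -6)
g = 12 (g = -4*(-3) = 12)
H(Z) = 12 - 6*Z (H(Z) = -6*Z + 12 = 12 - 6*Z)
H(-11)*(-4) - 24 = (12 - 6*(-11))*(-4) - 24 = (12 + 66)*(-4) - 24 = 78*(-4) - 24 = -312 - 24 = -336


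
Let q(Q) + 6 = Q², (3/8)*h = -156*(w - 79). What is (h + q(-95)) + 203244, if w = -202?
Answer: 329159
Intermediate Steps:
h = 116896 (h = 8*(-156*(-202 - 79))/3 = 8*(-156*(-281))/3 = (8/3)*43836 = 116896)
q(Q) = -6 + Q²
(h + q(-95)) + 203244 = (116896 + (-6 + (-95)²)) + 203244 = (116896 + (-6 + 9025)) + 203244 = (116896 + 9019) + 203244 = 125915 + 203244 = 329159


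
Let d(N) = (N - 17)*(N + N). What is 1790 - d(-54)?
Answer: -5878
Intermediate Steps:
d(N) = 2*N*(-17 + N) (d(N) = (-17 + N)*(2*N) = 2*N*(-17 + N))
1790 - d(-54) = 1790 - 2*(-54)*(-17 - 54) = 1790 - 2*(-54)*(-71) = 1790 - 1*7668 = 1790 - 7668 = -5878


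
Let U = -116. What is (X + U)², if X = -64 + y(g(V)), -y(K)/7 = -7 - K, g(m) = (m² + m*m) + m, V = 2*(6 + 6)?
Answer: 65626201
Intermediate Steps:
V = 24 (V = 2*12 = 24)
g(m) = m + 2*m² (g(m) = (m² + m²) + m = 2*m² + m = m + 2*m²)
y(K) = 49 + 7*K (y(K) = -7*(-7 - K) = 49 + 7*K)
X = 8217 (X = -64 + (49 + 7*(24*(1 + 2*24))) = -64 + (49 + 7*(24*(1 + 48))) = -64 + (49 + 7*(24*49)) = -64 + (49 + 7*1176) = -64 + (49 + 8232) = -64 + 8281 = 8217)
(X + U)² = (8217 - 116)² = 8101² = 65626201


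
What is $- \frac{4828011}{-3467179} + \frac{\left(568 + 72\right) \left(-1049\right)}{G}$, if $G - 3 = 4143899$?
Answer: $\frac{8839539572741}{7183824996229} \approx 1.2305$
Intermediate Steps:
$G = 4143902$ ($G = 3 + 4143899 = 4143902$)
$- \frac{4828011}{-3467179} + \frac{\left(568 + 72\right) \left(-1049\right)}{G} = - \frac{4828011}{-3467179} + \frac{\left(568 + 72\right) \left(-1049\right)}{4143902} = \left(-4828011\right) \left(- \frac{1}{3467179}\right) + 640 \left(-1049\right) \frac{1}{4143902} = \frac{4828011}{3467179} - \frac{335680}{2071951} = \frac{8839539572741}{7183824996229}$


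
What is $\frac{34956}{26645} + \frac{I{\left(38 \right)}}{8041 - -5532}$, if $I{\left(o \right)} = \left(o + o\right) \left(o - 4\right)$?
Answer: $\frac{543308468}{361652585} \approx 1.5023$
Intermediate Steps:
$I{\left(o \right)} = 2 o \left(-4 + o\right)$
$\frac{34956}{26645} + \frac{I{\left(38 \right)}}{8041 - -5532} = \frac{34956}{26645} + \frac{2 \cdot 38 \left(-4 + 38\right)}{8041 - -5532} = 34956 \cdot \frac{1}{26645} + \frac{2 \cdot 38 \cdot 34}{8041 + 5532} = \frac{34956}{26645} + \frac{2584}{13573} = \frac{543308468}{361652585}$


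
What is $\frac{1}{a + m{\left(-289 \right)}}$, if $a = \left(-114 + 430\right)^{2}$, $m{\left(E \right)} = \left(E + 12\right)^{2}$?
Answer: $\frac{1}{176585} \approx 5.663 \cdot 10^{-6}$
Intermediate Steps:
$m{\left(E \right)} = \left(12 + E\right)^{2}$
$a = 99856$ ($a = 316^{2} = 99856$)
$\frac{1}{a + m{\left(-289 \right)}} = \frac{1}{99856 + \left(12 - 289\right)^{2}} = \frac{1}{99856 + \left(-277\right)^{2}} = \frac{1}{99856 + 76729} = \frac{1}{176585}$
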